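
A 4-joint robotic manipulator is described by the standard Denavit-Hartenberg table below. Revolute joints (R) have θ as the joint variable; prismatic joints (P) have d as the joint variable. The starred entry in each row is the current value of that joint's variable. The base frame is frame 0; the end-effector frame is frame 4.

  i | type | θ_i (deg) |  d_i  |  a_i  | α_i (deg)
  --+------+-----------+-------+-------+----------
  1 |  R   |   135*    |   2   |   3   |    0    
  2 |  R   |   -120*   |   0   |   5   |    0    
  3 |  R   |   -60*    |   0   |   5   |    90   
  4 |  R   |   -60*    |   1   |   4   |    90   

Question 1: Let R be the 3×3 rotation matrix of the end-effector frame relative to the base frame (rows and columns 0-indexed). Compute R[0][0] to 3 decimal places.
End-effector x-axis (col 0 of R) = (0.3536,-0.3536,-0.8660)
R[0][0] = 0.3536

0.354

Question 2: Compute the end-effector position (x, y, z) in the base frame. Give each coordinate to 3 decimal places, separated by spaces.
6.951 -2.241 -1.464

after link 1: o_1 = (-2.1213, 2.1213, 2.0000)
after link 2: o_2 = (2.7083, 3.4154, 2.0000)
after link 3: o_3 = (6.2438, -0.1201, 2.0000)
after link 4: o_4 = (6.9509, -2.2414, -1.4641)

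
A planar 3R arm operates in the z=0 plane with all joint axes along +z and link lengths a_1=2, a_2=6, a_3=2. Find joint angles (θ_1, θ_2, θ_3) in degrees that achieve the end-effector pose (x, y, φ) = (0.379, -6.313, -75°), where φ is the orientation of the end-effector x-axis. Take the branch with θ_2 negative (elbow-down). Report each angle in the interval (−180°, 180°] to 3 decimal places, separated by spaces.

wrist centre = target − a_3·(cos φ, sin φ) = (-0.1386, -4.3811)
cos θ_2 = (19.2137−2²−6²)/(2·2·6) = -0.8661; θ_2 = -150.0082° (elbow-down)
β = atan2(-4.3811,-0.1386) = -91.8125°; ψ = atan2(-2.9993,-3.1966) = -136.8241°
θ_1 = β − ψ = 45.0116°
θ_3 = φ − θ_1 − θ_2 = 29.9965° (wrapped to (-180°,180°])

45.012 -150.008 29.997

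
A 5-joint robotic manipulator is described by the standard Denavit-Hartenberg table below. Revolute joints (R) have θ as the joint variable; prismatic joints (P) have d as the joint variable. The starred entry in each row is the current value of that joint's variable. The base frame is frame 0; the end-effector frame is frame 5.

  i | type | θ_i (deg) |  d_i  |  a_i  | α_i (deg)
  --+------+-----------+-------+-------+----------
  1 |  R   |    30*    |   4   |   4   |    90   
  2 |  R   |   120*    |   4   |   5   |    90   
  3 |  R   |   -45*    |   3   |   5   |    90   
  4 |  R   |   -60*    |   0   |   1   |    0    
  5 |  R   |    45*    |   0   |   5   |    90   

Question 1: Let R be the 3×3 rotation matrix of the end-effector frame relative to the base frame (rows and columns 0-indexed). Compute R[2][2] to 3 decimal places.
-0.641

End-effector z-axis (col 2 of R) = (-0.5537,-0.5310,-0.6415)
R[2][2] = -0.6415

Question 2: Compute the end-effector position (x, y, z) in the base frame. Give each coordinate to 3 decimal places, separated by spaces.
after link 1: o_1 = (3.4641, 2.0000, 4.0000)
after link 2: o_2 = (3.2990, -2.7141, 8.3301)
after link 3: o_3 = (2.2503, 0.7629, 12.8920)
after link 4: o_4 = (1.2710, 0.6057, 12.7652)
after link 5: o_5 = (-2.8859, 2.1491, 15.0756)

-2.886 2.149 15.076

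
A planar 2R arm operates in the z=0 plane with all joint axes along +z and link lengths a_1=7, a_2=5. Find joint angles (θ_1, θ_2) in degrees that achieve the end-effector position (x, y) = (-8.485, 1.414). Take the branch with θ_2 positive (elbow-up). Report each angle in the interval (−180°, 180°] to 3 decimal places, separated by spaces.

135.000 90.004

cos θ_2 = (73.9946−7²−5²)/(2·7·5) = -0.0001; θ_2 = 90.0044° (elbow-up)
β = atan2(1.4140,-8.4850) = 170.5388°; ψ = atan2(5.0000,6.9996) = 35.5392°
θ_1 = β − ψ = 134.9996°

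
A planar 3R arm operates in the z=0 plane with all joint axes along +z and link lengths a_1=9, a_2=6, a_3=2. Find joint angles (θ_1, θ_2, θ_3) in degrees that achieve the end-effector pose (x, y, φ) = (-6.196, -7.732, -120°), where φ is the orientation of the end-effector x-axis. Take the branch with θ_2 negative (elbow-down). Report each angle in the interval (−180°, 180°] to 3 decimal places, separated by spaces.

wrist centre = target − a_3·(cos φ, sin φ) = (-5.1960, -5.9999)
cos θ_2 = (62.9978−9²−6²)/(2·9·6) = -0.5000; θ_2 = -120.0013° (elbow-down)
β = atan2(-5.9999,-5.1960) = -130.8928°; ψ = atan2(-5.1961,5.9999) = -40.8936°
θ_1 = β − ψ = -89.9992°
θ_3 = φ − θ_1 − θ_2 = 90.0006° (wrapped to (-180°,180°])

-89.999 -120.001 90.001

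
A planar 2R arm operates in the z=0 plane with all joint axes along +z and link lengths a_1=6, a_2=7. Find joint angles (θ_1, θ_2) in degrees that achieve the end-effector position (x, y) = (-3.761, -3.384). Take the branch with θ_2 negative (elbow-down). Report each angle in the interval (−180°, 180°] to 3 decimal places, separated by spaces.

cos θ_2 = (25.5966−6²−7²)/(2·6·7) = -0.7072; θ_2 = -135.0062° (elbow-down)
β = atan2(-3.3840,-3.7610) = -138.0204°; ψ = atan2(-4.9492,1.0497) = -78.0252°
θ_1 = β − ψ = -59.9952°

-59.995 -135.006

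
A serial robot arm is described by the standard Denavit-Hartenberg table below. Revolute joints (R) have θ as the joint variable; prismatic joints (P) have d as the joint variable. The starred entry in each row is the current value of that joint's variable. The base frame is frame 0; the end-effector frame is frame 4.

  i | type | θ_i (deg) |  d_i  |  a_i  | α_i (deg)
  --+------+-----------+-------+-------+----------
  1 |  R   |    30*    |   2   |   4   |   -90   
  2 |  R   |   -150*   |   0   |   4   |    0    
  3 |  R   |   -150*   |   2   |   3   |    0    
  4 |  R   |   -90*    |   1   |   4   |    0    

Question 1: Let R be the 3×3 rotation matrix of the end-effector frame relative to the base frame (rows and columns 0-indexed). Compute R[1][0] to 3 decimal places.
End-effector x-axis (col 0 of R) = (0.7500,0.4330,0.5000)
R[1][0] = 0.4330

0.433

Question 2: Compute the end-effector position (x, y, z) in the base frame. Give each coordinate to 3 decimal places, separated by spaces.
after link 1: o_1 = (3.4641, 2.0000, 2.0000)
after link 2: o_2 = (0.4641, 0.2679, 4.0000)
after link 3: o_3 = (0.7631, 2.7500, 1.4019)
after link 4: o_4 = (3.2631, 5.3481, 3.4019)

3.263 5.348 3.402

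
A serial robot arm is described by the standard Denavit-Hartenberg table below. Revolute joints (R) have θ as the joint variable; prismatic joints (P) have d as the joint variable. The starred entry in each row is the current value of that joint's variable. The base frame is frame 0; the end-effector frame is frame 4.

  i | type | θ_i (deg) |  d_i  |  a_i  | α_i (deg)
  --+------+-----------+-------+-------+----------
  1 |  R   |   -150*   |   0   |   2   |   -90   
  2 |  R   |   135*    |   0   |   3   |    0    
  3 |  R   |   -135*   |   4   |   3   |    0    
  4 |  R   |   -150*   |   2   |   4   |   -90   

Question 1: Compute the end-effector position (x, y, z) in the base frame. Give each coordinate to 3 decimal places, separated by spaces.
3.507 -4.903 -0.121

after link 1: o_1 = (-1.7321, -1.0000, 0.0000)
after link 2: o_2 = (0.1051, 0.0607, -2.1213)
after link 3: o_3 = (-0.4930, -4.9034, -2.1213)
after link 4: o_4 = (3.5070, -4.9034, -0.1213)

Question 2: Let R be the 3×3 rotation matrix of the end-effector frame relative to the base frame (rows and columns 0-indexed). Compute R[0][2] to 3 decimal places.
End-effector z-axis (col 2 of R) = (-0.4330,-0.2500,0.8660)
R[0][2] = -0.4330

-0.433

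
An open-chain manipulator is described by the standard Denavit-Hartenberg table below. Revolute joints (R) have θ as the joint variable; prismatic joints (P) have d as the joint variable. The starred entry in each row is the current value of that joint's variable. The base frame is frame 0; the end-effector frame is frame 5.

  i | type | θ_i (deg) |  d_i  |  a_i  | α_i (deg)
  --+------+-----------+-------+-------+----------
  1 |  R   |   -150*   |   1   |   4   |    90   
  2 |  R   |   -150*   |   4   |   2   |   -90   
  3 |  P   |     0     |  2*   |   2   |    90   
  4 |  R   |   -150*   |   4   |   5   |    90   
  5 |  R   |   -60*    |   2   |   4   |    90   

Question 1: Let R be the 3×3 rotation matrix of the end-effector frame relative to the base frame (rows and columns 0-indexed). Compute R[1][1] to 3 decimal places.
-0.433

End-effector y-axis (col 1 of R) = (-0.7500,-0.4330,-0.5000)
R[1][1] = -0.4330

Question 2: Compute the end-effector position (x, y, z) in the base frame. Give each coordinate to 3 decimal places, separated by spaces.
after link 1: o_1 = (-3.4641, -2.0000, 1.0000)
after link 2: o_2 = (-3.9641, 2.3301, 0.0000)
after link 3: o_3 = (-3.3301, 2.6962, -2.7321)
after link 4: o_4 = (-7.4952, 4.9103, 1.5981)
after link 5: o_5 = (-8.1292, 0.5442, 2.3301)

-8.129 0.544 2.330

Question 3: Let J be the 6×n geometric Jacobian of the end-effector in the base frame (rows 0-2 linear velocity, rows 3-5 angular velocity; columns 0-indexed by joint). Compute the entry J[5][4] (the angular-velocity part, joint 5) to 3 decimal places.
axis z_4 = (-0.7500,-0.4330,-0.5000); lever o_n−o_4 = (-0.6340,-4.3660,0.7321)
cross product → J_v[:, 4] = (-2.5000,0.8660,3.0000)
J_ω[:, 4] = z_4
entry J[5][4] = -0.5000

-0.500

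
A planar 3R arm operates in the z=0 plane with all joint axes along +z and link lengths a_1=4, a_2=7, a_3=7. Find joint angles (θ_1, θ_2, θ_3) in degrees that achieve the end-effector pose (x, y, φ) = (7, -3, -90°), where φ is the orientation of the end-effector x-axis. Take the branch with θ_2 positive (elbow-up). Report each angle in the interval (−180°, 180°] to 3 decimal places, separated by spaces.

-30.510 90.000 -149.490

wrist centre = target − a_3·(cos φ, sin φ) = (7.0000, 4.0000)
cos θ_2 = (65.0000−4²−7²)/(2·4·7) = 0.0000; θ_2 = 90.0000° (elbow-up)
β = atan2(4.0000,7.0000) = 29.7449°; ψ = atan2(7.0000,4.0000) = 60.2551°
θ_1 = β − ψ = -30.5102°
θ_3 = φ − θ_1 − θ_2 = -149.4898° (wrapped to (-180°,180°])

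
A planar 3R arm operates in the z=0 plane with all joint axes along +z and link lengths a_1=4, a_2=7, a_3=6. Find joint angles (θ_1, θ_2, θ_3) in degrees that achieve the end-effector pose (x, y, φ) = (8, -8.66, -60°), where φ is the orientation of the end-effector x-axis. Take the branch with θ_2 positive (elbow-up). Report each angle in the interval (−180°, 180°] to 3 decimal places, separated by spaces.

-120.000 120.002 -60.002

wrist centre = target − a_3·(cos φ, sin φ) = (5.0000, -3.4638)
cos θ_2 = (36.9982−4²−7²)/(2·4·7) = -0.5000; θ_2 = 120.0021° (elbow-up)
β = atan2(-3.4638,5.0000) = -34.7130°; ψ = atan2(6.0621,0.4998) = 85.2870°
θ_1 = β − ψ = -120.0000°
θ_3 = φ − θ_1 − θ_2 = -60.0021° (wrapped to (-180°,180°])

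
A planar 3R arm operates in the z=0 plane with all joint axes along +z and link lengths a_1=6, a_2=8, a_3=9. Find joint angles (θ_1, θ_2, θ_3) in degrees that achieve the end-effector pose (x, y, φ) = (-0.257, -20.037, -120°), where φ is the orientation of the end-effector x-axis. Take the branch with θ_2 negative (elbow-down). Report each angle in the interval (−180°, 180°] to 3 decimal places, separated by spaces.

wrist centre = target − a_3·(cos φ, sin φ) = (4.2430, -12.2428)
cos θ_2 = (167.8885−6²−8²)/(2·6·8) = 0.7072; θ_2 = -44.9947° (elbow-down)
β = atan2(-12.2428,4.2430) = -70.8851°; ψ = atan2(-5.6563,11.6574) = -25.8834°
θ_1 = β − ψ = -45.0018°
θ_3 = φ − θ_1 − θ_2 = -30.0035° (wrapped to (-180°,180°])

-45.002 -44.995 -30.004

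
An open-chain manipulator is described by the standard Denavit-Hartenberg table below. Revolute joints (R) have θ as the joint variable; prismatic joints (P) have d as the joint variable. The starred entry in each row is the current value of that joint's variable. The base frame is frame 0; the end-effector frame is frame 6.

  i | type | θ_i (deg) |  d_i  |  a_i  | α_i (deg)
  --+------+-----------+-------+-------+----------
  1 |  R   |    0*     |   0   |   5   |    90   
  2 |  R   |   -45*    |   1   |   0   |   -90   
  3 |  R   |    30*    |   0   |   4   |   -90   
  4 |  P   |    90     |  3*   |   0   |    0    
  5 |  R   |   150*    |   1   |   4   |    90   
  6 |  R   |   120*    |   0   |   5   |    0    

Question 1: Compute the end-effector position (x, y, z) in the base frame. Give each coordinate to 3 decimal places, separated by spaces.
after link 1: o_1 = (5.0000, 0.0000, 0.0000)
after link 2: o_2 = (5.0000, -1.0000, 0.0000)
after link 3: o_3 = (7.4495, 1.0000, -2.4495)
after link 4: o_4 = (6.3888, 3.5981, -1.3888)
after link 5: o_5 = (7.2600, 3.4641, 2.6390)
after link 6: o_6 = (4.9636, 7.8391, 1.8735)

4.964 7.839 1.873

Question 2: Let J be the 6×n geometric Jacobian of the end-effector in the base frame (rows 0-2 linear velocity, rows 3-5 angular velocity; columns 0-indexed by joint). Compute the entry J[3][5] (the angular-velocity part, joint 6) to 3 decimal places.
-0.884

axis z_5 = (-0.8839,-0.4330,0.1768); lever o_n−o_5 = (-2.2964,4.3750,-0.7655)
cross product → J_v[:, 5] = (-0.4419,-1.0825,-4.8614)
J_ω[:, 5] = z_5
entry J[3][5] = -0.8839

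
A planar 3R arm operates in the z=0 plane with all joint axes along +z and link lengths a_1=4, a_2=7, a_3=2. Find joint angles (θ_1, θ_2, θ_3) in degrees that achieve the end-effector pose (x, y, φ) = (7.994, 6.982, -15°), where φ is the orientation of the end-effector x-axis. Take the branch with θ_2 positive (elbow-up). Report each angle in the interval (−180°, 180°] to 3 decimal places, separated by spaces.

wrist centre = target − a_3·(cos φ, sin φ) = (6.0621, 7.4996)
cos θ_2 = (92.9942−4²−7²)/(2·4·7) = 0.4999; θ_2 = 60.0068° (elbow-up)
β = atan2(7.4996,6.0621) = 51.0505°; ψ = atan2(6.0626,7.4993) = 38.9529°
θ_1 = β − ψ = 12.0976°
θ_3 = φ − θ_1 − θ_2 = -87.1044° (wrapped to (-180°,180°])

12.098 60.007 -87.104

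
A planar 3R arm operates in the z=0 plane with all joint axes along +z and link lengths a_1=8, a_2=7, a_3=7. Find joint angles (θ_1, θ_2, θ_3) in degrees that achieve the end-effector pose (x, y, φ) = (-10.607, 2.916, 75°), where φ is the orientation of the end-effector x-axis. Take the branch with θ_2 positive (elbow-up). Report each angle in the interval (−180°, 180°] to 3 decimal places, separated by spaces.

wrist centre = target − a_3·(cos φ, sin φ) = (-12.4187, -3.8455)
cos θ_2 = (169.0127−8²−7²)/(2·8·7) = 0.5001; θ_2 = 59.9925° (elbow-up)
β = atan2(-3.8455,-12.4187) = -162.7948°; ψ = atan2(6.0617,11.5008) = 27.7924°
θ_1 = β − ψ = -190.5871°
θ_3 = φ − θ_1 − θ_2 = -154.4054° (wrapped to (-180°,180°])

169.413 59.993 -154.405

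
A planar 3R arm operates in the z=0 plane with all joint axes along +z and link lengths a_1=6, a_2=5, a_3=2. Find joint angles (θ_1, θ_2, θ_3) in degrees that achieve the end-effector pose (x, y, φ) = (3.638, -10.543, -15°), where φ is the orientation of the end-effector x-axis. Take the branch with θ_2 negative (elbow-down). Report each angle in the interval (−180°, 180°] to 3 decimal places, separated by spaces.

-59.994 -45.010 90.004

wrist centre = target − a_3·(cos φ, sin φ) = (1.7061, -10.0254)
cos θ_2 = (103.4188−6²−5²)/(2·6·5) = 0.7070; θ_2 = -45.0102° (elbow-down)
β = atan2(-10.0254,1.7061) = -80.3418°; ψ = atan2(-3.5362,9.5349) = -20.3481°
θ_1 = β − ψ = -59.9937°
θ_3 = φ − θ_1 − θ_2 = 90.0039° (wrapped to (-180°,180°])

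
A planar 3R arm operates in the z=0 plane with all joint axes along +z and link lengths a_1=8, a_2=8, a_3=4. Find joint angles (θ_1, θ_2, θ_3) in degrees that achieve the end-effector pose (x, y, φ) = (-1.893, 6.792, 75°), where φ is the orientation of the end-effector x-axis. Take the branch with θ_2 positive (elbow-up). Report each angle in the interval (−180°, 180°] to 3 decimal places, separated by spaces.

60.000 149.999 -134.999

wrist centre = target − a_3·(cos φ, sin φ) = (-2.9283, 2.9283)
cos θ_2 = (17.1497−8²−8²)/(2·8·8) = -0.8660; θ_2 = 149.9991° (elbow-up)
β = atan2(2.9283,-2.9283) = 134.9998°; ψ = atan2(4.0001,1.0719) = 74.9996°
θ_1 = β − ψ = 60.0002°
θ_3 = φ − θ_1 − θ_2 = -134.9994° (wrapped to (-180°,180°])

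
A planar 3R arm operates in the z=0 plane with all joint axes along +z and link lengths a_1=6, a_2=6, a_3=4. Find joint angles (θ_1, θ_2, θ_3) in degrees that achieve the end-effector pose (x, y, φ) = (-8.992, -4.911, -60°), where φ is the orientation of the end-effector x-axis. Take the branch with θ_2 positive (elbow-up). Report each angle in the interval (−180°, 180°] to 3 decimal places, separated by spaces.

wrist centre = target − a_3·(cos φ, sin φ) = (-10.9920, -1.4469)
cos θ_2 = (122.9176−6²−6²)/(2·6·6) = 0.7072; θ_2 = 44.9934° (elbow-up)
β = atan2(-1.4469,-10.9920) = -172.5012°; ψ = atan2(4.2421,10.2431) = 22.4967°
θ_1 = β − ψ = -194.9978°
θ_3 = φ − θ_1 − θ_2 = 90.0045° (wrapped to (-180°,180°])

165.002 44.993 90.004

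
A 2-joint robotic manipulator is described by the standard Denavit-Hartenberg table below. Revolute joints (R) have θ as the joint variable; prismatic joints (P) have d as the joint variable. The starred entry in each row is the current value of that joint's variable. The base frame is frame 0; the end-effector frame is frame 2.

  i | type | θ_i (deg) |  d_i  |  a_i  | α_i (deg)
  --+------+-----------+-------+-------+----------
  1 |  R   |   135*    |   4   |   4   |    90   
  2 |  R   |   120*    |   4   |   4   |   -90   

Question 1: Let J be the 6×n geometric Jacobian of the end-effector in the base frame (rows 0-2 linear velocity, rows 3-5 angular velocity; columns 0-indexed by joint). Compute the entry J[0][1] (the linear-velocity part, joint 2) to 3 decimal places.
2.449

axis z_1 = (0.7071,0.7071,0.0000); lever o_n−o_1 = (4.2426,1.4142,3.4641)
cross product → J_v[:, 1] = (2.4495,-2.4495,-2.0000)
J_ω[:, 1] = z_1
entry J[0][1] = 2.4495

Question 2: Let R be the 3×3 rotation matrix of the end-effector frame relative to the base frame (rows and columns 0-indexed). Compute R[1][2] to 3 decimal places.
-0.612

End-effector z-axis (col 2 of R) = (0.6124,-0.6124,-0.5000)
R[1][2] = -0.6124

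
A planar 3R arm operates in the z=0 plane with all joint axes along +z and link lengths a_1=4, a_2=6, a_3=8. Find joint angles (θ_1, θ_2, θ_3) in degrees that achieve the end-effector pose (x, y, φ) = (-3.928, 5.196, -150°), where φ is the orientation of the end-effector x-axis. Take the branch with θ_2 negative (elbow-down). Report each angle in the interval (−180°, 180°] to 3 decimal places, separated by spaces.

wrist centre = target − a_3·(cos φ, sin φ) = (3.0002, 9.1960)
cos θ_2 = (93.5676−4²−6²)/(2·4·6) = 0.8660; θ_2 = -30.0038° (elbow-down)
β = atan2(9.1960,3.0002) = 71.9310°; ψ = atan2(-3.0003,9.1960) = -18.0698°
θ_1 = β − ψ = 90.0009°
θ_3 = φ − θ_1 − θ_2 = 150.0029° (wrapped to (-180°,180°])

90.001 -30.004 150.003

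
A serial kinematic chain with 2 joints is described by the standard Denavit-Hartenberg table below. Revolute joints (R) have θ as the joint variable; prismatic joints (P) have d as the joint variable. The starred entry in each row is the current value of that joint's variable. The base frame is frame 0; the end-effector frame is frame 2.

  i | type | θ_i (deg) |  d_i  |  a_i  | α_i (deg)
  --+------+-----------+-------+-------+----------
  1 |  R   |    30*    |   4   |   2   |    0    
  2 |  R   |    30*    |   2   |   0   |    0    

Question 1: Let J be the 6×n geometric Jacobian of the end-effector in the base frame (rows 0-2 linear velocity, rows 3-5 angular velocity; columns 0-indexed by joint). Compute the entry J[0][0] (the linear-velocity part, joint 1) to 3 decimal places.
axis z_0 = ẑ; lever o_n−o_0 = (1.7321,1.0000,6.0000)
cross product → J_v[:, 0] = (-1.0000,1.7321,0.0000)
J_ω[:, 0] = z_0
entry J[0][0] = -1.0000

-1.000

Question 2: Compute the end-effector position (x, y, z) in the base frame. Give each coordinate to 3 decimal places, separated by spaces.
1.732 1.000 6.000

after link 1: o_1 = (1.7321, 1.0000, 4.0000)
after link 2: o_2 = (1.7321, 1.0000, 6.0000)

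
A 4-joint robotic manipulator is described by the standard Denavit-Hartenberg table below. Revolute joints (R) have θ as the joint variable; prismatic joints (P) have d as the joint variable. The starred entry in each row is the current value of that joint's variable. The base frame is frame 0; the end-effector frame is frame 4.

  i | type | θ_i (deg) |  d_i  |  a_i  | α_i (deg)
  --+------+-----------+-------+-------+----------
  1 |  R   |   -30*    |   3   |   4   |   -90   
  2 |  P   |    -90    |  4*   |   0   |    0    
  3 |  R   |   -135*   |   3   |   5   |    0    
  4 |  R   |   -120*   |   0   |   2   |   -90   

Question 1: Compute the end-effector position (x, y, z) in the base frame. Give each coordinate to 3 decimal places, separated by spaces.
after link 1: o_1 = (3.4641, -2.0000, 3.0000)
after link 2: o_2 = (5.4641, 1.4641, 3.0000)
after link 3: o_3 = (3.9022, 5.8299, -0.5355)
after link 4: o_4 = (5.5753, 4.8640, -1.0532)

5.575 4.864 -1.053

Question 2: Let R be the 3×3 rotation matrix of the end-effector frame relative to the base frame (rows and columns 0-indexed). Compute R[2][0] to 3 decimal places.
End-effector x-axis (col 0 of R) = (0.8365,-0.4830,-0.2588)
R[2][0] = -0.2588

-0.259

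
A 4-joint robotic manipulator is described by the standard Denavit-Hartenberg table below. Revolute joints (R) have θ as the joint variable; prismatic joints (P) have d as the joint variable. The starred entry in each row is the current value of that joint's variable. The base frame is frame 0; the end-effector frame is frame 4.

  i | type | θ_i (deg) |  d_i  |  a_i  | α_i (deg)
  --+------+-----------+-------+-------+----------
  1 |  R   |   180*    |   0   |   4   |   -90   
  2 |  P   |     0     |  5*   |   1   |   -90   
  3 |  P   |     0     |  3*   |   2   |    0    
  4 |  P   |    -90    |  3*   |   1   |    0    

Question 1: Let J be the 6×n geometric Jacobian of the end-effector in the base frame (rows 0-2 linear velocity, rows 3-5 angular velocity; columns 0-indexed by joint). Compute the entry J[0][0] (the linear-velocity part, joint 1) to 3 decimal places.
6.000

axis z_0 = ẑ; lever o_n−o_0 = (-7.0000,-6.0000,-6.0000)
cross product → J_v[:, 0] = (6.0000,-7.0000,0.0000)
J_ω[:, 0] = z_0
entry J[0][0] = 6.0000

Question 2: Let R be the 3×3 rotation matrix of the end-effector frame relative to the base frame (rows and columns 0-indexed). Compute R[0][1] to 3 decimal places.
End-effector y-axis (col 1 of R) = (-1.0000,0.0000,-0.0000)
R[0][1] = -1.0000

-1.000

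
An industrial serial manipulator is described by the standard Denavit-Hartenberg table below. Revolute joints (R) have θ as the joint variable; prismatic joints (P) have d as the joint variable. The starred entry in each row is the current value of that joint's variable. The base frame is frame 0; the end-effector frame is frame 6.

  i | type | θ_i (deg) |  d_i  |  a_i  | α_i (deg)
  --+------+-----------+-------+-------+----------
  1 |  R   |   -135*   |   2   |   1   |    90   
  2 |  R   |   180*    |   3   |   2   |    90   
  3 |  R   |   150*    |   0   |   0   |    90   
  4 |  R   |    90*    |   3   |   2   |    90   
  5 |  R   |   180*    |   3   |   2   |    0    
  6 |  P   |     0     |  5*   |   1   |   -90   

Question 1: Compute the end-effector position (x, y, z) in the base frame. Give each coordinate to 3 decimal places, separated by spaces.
after link 1: o_1 = (-0.7071, -0.7071, 2.0000)
after link 2: o_2 = (-1.4142, 2.8284, 2.0000)
after link 3: o_3 = (-1.4142, 2.8284, 2.0000)
after link 4: o_4 = (-2.1907, 5.7262, 4.0000)
after link 5: o_5 = (-5.0884, 4.9497, 2.0000)
after link 6: o_6 = (-9.9181, 3.6557, 1.0000)

-9.918 3.656 1.000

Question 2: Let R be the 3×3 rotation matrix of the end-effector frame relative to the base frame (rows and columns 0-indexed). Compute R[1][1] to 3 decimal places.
0.259

End-effector y-axis (col 1 of R) = (0.9659,0.2588,0.0000)
R[1][1] = 0.2588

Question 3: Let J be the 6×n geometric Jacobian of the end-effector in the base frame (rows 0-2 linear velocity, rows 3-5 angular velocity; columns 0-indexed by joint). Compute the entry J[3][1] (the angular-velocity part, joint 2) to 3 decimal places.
axis z_1 = (-0.7071,0.7071,0.0000); lever o_n−o_1 = (-9.2110,4.3628,-1.0000)
cross product → J_v[:, 1] = (-0.7071,-0.7071,3.4282)
J_ω[:, 1] = z_1
entry J[3][1] = -0.7071

-0.707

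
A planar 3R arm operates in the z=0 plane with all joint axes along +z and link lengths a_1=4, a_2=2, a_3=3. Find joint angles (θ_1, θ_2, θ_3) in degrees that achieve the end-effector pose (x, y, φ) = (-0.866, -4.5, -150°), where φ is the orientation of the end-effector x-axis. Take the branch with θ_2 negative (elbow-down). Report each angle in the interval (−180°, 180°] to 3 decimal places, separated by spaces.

-30.000 -120.000 -0.001

wrist centre = target − a_3·(cos φ, sin φ) = (1.7321, -3.0000)
cos θ_2 = (12.0001−4²−2²)/(2·4·2) = -0.5000; θ_2 = -119.9996° (elbow-down)
β = atan2(-3.0000,1.7321) = -59.9996°; ψ = atan2(-1.7321,3.0000) = -30.0000°
θ_1 = β − ψ = -29.9996°
θ_3 = φ − θ_1 − θ_2 = -0.0007° (wrapped to (-180°,180°])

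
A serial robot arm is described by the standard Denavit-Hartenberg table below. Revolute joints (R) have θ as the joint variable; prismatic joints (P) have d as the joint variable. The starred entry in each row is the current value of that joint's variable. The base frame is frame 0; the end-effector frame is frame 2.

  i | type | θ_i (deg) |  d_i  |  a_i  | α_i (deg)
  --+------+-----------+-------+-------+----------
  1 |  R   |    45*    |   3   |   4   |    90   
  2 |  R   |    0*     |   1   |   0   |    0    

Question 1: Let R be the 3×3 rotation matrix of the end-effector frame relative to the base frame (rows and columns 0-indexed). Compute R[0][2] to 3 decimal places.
0.707

End-effector z-axis (col 2 of R) = (0.7071,-0.7071,0.0000)
R[0][2] = 0.7071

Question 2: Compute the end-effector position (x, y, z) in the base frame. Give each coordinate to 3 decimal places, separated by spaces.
3.536 2.121 3.000

after link 1: o_1 = (2.8284, 2.8284, 3.0000)
after link 2: o_2 = (3.5355, 2.1213, 3.0000)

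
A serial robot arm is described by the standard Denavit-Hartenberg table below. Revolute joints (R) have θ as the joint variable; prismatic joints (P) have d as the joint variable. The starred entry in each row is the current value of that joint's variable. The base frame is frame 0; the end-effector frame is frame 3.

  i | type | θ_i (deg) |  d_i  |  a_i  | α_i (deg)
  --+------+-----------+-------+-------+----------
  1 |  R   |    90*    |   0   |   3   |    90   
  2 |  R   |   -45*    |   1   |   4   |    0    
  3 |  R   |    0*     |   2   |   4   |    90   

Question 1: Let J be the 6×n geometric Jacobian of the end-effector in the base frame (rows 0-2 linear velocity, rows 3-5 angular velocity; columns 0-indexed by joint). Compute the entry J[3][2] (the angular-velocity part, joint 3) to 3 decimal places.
1.000

axis z_2 = (1.0000,-0.0000,0.0000); lever o_n−o_2 = (2.0000,2.8284,-2.8284)
cross product → J_v[:, 2] = (0.0000,2.8284,2.8284)
J_ω[:, 2] = z_2
entry J[3][2] = 1.0000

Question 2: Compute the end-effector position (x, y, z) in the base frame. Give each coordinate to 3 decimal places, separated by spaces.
after link 1: o_1 = (0.0000, 3.0000, 0.0000)
after link 2: o_2 = (1.0000, 5.8284, -2.8284)
after link 3: o_3 = (3.0000, 8.6569, -5.6569)

3.000 8.657 -5.657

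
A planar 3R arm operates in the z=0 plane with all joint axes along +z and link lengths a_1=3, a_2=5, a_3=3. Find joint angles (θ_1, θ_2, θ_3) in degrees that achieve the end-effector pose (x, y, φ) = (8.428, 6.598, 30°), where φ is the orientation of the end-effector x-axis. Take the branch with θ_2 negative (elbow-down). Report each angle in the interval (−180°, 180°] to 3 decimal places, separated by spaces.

60.008 -30.012 0.004

wrist centre = target − a_3·(cos φ, sin φ) = (5.8299, 5.0980)
cos θ_2 = (59.9776−3²−5²)/(2·3·5) = 0.8659; θ_2 = -30.0120° (elbow-down)
β = atan2(5.0980,5.8299) = 41.1682°; ψ = atan2(-2.5009,7.3296) = -18.8400°
θ_1 = β − ψ = 60.0082°
θ_3 = φ − θ_1 − θ_2 = 0.0038° (wrapped to (-180°,180°])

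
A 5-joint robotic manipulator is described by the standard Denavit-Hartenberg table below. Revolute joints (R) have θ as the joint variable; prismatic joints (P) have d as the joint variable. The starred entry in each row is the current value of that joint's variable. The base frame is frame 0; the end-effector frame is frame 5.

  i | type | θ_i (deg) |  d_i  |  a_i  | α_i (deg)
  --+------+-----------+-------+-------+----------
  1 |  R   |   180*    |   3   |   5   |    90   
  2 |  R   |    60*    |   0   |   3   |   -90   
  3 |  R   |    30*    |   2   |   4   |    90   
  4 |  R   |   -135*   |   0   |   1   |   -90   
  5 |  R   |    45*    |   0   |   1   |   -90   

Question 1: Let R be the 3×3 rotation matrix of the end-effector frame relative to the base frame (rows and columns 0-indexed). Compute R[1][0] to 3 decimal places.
-0.362

End-effector x-axis (col 0 of R) = (-0.0397,-0.3624,-0.9312)
R[1][0] = -0.3624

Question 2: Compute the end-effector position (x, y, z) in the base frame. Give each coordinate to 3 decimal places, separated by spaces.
after link 1: o_1 = (-5.0000, 0.0000, 3.0000)
after link 2: o_2 = (-6.5000, 0.0000, 5.5981)
after link 3: o_3 = (-6.5000, -2.0000, 9.5981)
after link 4: o_4 = (-6.8062, -1.6464, 8.7142)
after link 5: o_5 = (-6.8459, -2.0088, 7.7830)

-6.846 -2.009 7.783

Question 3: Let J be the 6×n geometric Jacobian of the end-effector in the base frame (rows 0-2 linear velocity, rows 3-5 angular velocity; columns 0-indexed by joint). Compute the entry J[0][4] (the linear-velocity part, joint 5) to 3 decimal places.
axis z_4 = (-0.9186,-0.3536,0.1768); lever o_n−o_4 = (-0.0397,-0.3624,-0.9312)
cross product → J_v[:, 4] = (0.3933,-0.8624,0.3188)
J_ω[:, 4] = z_4
entry J[0][4] = 0.3933

0.393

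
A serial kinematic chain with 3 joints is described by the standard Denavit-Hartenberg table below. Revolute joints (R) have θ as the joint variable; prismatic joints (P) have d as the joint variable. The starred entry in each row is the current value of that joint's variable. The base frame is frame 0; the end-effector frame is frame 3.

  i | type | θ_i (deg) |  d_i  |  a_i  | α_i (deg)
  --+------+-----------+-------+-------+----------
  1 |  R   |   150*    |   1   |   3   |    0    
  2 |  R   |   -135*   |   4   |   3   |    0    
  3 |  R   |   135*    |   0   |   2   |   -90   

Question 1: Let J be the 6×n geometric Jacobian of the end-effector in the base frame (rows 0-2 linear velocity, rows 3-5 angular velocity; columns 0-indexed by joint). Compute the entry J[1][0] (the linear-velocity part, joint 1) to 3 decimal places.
axis z_0 = ẑ; lever o_n−o_0 = (-1.4323,3.2765,5.0000)
cross product → J_v[:, 0] = (-3.2765,-1.4323,0.0000)
J_ω[:, 0] = z_0
entry J[1][0] = -1.4323

-1.432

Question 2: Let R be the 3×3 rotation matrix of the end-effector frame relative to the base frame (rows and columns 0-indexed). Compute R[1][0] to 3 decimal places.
End-effector x-axis (col 0 of R) = (-0.8660,0.5000,0.0000)
R[1][0] = 0.5000

0.500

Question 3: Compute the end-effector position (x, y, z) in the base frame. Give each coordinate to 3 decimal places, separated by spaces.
after link 1: o_1 = (-2.5981, 1.5000, 1.0000)
after link 2: o_2 = (0.2997, 2.2765, 5.0000)
after link 3: o_3 = (-1.4323, 3.2765, 5.0000)

-1.432 3.276 5.000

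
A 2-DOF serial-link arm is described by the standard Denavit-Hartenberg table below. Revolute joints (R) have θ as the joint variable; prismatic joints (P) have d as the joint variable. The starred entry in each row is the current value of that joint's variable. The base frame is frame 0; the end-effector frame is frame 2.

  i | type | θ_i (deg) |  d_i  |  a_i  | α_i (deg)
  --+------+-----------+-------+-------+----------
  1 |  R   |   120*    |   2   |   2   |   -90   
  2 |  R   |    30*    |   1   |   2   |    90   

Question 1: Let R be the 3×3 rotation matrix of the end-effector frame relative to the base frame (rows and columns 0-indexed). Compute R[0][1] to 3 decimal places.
-0.866

End-effector y-axis (col 1 of R) = (-0.8660,-0.5000,0.0000)
R[0][1] = -0.8660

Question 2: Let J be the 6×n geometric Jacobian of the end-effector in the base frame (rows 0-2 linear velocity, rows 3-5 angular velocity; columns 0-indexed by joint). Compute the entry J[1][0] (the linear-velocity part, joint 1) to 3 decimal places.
-2.732

axis z_0 = ẑ; lever o_n−o_0 = (-2.7321,2.7321,1.0000)
cross product → J_v[:, 0] = (-2.7321,-2.7321,0.0000)
J_ω[:, 0] = z_0
entry J[1][0] = -2.7321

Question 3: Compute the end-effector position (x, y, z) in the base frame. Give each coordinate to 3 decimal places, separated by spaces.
-2.732 2.732 1.000

after link 1: o_1 = (-1.0000, 1.7321, 2.0000)
after link 2: o_2 = (-2.7321, 2.7321, 1.0000)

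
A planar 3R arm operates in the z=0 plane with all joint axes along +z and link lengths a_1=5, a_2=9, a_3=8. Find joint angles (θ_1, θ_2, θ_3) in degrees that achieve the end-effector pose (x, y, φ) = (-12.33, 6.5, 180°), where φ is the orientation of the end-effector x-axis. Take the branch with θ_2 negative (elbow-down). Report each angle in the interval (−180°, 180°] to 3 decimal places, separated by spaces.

wrist centre = target − a_3·(cos φ, sin φ) = (-4.3300, 6.5000)
cos θ_2 = (60.9989−5²−9²)/(2·5·9) = -0.5000; θ_2 = -120.0008° (elbow-down)
β = atan2(6.5000,-4.3300) = 123.6697°; ψ = atan2(-7.7942,0.4999) = -86.3303°
θ_1 = β − ψ = 210.0000°
θ_3 = φ − θ_1 − θ_2 = 90.0008° (wrapped to (-180°,180°])

-150.000 -120.001 90.001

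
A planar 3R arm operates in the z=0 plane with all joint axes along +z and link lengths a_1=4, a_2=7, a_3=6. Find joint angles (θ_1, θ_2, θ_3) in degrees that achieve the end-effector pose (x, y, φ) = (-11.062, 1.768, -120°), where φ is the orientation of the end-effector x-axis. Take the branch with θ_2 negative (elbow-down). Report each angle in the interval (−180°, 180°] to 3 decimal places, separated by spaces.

wrist centre = target − a_3·(cos φ, sin φ) = (-8.0620, 6.9642)
cos θ_2 = (113.4953−4²−7²)/(2·4·7) = 0.8660; θ_2 = -30.0044° (elbow-down)
β = atan2(6.9642,-8.0620) = 139.1787°; ψ = atan2(-3.5005,10.0619) = -19.1824°
θ_1 = β − ψ = 158.3612°
θ_3 = φ − θ_1 − θ_2 = 111.6432° (wrapped to (-180°,180°])

158.361 -30.004 111.643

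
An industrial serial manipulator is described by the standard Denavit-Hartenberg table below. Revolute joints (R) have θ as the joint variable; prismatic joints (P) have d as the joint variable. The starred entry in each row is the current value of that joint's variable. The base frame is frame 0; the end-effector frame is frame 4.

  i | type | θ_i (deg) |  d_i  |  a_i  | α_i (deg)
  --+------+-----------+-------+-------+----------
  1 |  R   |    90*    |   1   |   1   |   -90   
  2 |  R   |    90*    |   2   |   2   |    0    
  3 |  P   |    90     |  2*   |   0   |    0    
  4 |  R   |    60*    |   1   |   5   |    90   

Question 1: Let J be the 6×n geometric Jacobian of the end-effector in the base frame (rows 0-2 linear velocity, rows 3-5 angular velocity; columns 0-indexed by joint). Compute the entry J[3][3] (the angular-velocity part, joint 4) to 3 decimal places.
-1.000

axis z_3 = (-1.0000,0.0000,0.0000); lever o_n−o_3 = (-1.0000,-2.5000,4.3301)
cross product → J_v[:, 3] = (0.0000,4.3301,2.5000)
J_ω[:, 3] = z_3
entry J[3][3] = -1.0000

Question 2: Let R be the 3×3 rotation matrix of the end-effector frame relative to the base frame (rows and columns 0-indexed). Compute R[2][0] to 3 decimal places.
0.866

End-effector x-axis (col 0 of R) = (0.0000,-0.5000,0.8660)
R[2][0] = 0.8660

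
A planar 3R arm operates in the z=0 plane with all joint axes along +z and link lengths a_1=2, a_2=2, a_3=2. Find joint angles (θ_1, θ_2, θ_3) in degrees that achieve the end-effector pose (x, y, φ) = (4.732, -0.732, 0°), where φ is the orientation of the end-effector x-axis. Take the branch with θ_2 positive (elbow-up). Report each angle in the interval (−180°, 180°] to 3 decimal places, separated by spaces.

wrist centre = target − a_3·(cos φ, sin φ) = (2.7320, -0.7320)
cos θ_2 = (7.9996−2²−2²)/(2·2·2) = -0.0000; θ_2 = 90.0025° (elbow-up)
β = atan2(-0.7320,2.7320) = -14.9993°; ψ = atan2(2.0000,1.9999) = 45.0013°
θ_1 = β − ψ = -60.0005°
θ_3 = φ − θ_1 − θ_2 = -30.0020° (wrapped to (-180°,180°])

-60.001 90.003 -30.002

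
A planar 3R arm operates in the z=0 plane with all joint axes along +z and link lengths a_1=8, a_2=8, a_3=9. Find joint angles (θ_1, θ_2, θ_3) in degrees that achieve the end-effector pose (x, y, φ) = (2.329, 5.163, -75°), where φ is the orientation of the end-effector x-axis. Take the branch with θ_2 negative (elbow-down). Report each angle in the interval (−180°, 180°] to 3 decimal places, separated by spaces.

wrist centre = target − a_3·(cos φ, sin φ) = (-0.0004, 13.8563)
cos θ_2 = (191.9979−8²−8²)/(2·8·8) = 0.5000; θ_2 = -60.0011° (elbow-down)
β = atan2(13.8563,-0.0004) = 90.0015°; ψ = atan2(-6.9283,11.9999) = -30.0005°
θ_1 = β − ψ = 120.0021°
θ_3 = φ − θ_1 − θ_2 = -135.0010° (wrapped to (-180°,180°])

120.002 -60.001 -135.001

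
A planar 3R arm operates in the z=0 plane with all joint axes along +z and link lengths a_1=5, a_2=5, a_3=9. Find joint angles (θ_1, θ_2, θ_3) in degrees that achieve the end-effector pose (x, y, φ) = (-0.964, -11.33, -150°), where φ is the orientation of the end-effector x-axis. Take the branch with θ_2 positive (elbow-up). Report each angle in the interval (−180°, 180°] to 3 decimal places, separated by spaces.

wrist centre = target − a_3·(cos φ, sin φ) = (6.8302, -6.8300)
cos θ_2 = (93.3009−5²−5²)/(2·5·5) = 0.8660; θ_2 = 30.0008° (elbow-up)
β = atan2(-6.8300,6.8302) = -44.9990°; ψ = atan2(2.5001,9.3301) = 15.0004°
θ_1 = β − ψ = -59.9994°
θ_3 = φ − θ_1 − θ_2 = -120.0014° (wrapped to (-180°,180°])

-59.999 30.001 -120.001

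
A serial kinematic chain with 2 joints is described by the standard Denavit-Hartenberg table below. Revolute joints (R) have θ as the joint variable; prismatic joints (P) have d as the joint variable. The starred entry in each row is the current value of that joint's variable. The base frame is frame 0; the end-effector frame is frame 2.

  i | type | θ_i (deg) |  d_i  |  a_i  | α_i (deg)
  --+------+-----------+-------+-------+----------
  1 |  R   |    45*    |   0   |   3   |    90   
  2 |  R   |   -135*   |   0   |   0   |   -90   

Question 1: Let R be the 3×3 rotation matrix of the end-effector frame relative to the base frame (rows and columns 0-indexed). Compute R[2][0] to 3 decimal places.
-0.707

End-effector x-axis (col 0 of R) = (-0.5000,-0.5000,-0.7071)
R[2][0] = -0.7071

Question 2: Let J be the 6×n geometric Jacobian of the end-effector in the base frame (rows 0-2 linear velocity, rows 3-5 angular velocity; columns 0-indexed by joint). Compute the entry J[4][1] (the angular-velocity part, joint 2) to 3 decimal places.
axis z_1 = (0.7071,-0.7071,0.0000); lever o_n−o_1 = (0.0000,0.0000,0.0000)
cross product → J_v[:, 1] = (-0.0000,0.0000,0.0000)
J_ω[:, 1] = z_1
entry J[4][1] = -0.7071

-0.707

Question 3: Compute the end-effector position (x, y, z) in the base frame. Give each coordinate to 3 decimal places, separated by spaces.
after link 1: o_1 = (2.1213, 2.1213, 0.0000)
after link 2: o_2 = (2.1213, 2.1213, 0.0000)

2.121 2.121 0.000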